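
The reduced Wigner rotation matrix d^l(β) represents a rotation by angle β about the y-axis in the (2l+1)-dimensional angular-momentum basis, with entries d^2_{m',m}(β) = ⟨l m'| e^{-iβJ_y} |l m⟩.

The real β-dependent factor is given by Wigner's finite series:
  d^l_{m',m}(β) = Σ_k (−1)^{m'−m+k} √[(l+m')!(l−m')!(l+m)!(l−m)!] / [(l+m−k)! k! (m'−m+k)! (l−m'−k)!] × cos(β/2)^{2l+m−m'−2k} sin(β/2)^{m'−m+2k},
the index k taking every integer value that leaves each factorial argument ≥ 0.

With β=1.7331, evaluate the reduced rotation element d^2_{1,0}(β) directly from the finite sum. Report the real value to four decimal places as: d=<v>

d=0.1953

d^2_{1,0}(β=1.7331) via Wigner's sum:
c=cos(1.7331/2)=0.647460, s=sin(1.7331/2)=0.762100; N=√[6·1·2·2]=4.898979
The bounds max(0,m−m')=0 and min(l+m,l−m')=1 give 2 terms
  k=0: (−1)^1·4.8990/(2)·0.6475^3·0.7621^1 = -0.506670
  k=1: (−1)^2·4.8990/(2)·0.6475^1·0.7621^3 = +0.701978
d^2_{1,0}(1.7331) = -0.506670 +0.701978 = +0.195308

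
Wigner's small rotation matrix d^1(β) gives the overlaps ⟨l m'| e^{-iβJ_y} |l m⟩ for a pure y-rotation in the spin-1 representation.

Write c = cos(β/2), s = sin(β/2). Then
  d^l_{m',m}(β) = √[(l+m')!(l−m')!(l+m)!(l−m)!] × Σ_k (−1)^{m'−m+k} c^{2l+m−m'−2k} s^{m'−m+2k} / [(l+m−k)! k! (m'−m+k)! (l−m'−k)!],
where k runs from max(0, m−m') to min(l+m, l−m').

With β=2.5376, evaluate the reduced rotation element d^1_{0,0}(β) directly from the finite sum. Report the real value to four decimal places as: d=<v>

d^1_{0,0}(β=2.5376) via Wigner's sum:
c=cos(2.5376/2)=0.297427, s=sin(2.5376/2)=0.954745; N=√[1·1·1·1]=1.000000
The bounds max(0,m−m')=0 and min(l+m,l−m')=1 give 2 terms
  k=0: (−1)^0·1.0000/(1)·0.2974^2·0.9547^0 = +0.088463
  k=1: (−1)^1·1.0000/(1)·0.2974^0·0.9547^2 = -0.911537
d^1_{0,0}(2.5376) = +0.088463 -0.911537 = -0.823075

d=-0.8231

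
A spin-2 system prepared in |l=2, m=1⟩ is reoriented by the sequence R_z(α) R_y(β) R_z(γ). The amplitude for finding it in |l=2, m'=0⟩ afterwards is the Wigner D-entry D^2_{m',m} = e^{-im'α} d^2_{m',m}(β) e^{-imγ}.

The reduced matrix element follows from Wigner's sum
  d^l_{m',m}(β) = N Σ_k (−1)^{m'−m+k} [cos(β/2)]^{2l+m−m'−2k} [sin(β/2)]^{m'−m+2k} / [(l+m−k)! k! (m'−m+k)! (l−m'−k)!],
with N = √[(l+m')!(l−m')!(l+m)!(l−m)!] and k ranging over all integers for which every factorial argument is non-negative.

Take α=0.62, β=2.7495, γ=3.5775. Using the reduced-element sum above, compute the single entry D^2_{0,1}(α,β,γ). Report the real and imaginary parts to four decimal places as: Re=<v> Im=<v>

Split into d^2_{0,1}(β=2.7495) × two z-phases.
Half-angle: c=0.194793, s=0.980844. N=√(2·2·6·1)=4.898979
The bounds max(0,m−m')=1 and min(l+m,l−m')=2 give 2 terms
  k=1: (−1)^0·4.8990/(2)·0.1948^3·0.9808^1 = +0.017758
  k=2: (−1)^1·4.8990/(2)·0.1948^1·0.9808^3 = -0.450245
d^2_{0,1}(2.7495) = +0.017758 -0.450245 = -0.432487
Attach z-rotation phases: D = e^{-i(0)(0.62)}·(-0.432487)·e^{-i(1)(3.5775)} = +0.392044-0.182610i

Re=0.3920 Im=-0.1826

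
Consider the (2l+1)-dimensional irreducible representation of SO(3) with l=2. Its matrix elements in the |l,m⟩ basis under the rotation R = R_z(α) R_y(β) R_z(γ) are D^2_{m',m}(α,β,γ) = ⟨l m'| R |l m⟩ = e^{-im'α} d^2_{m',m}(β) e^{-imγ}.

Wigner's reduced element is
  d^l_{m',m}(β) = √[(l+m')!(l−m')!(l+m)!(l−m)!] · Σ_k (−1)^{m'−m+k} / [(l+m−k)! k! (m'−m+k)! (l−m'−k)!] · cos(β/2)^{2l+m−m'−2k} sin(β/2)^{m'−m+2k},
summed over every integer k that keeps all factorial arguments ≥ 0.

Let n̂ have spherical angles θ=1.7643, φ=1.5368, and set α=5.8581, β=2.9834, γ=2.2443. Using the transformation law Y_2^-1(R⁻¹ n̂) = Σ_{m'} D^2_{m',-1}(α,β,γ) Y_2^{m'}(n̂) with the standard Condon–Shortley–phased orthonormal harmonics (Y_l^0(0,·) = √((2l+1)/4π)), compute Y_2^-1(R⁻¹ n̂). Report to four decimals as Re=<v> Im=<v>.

Re=0.0465 Im=0.0889

Need the full column D^2_{m',-1} for m'=−2..2 at α=5.8581, β=2.9834, γ=2.2443.
cos(β/2)=0.079014, sin(β/2)=0.996874
d^2_{-2,-1}: single k=1 term ⇒ +0.000984;  D = +0.000173+0.000968i
d^2_{-1,-1}: k∈[0..1] ⇒ +0.000039 -0.018613 = -0.018574;  D = +0.004567-0.018004i
d^2_{0,-1}: k∈[0..1] ⇒ -0.001205 +0.191734 = +0.190529;  D = -0.118839+0.148926i
d^2_{1,-1}: k∈[0..1] ⇒ +0.018613 -0.987553 = -0.968940;  D = +0.862905-0.440725i
d^2_{2,-1}: single k=0 term ⇒ -0.156550;  D = +0.156376-0.007374i
Y_2^{m'}(θ=1.7643,φ=1.5368) and Σ D·Y over m':
  (+0.0002+0.0010i)·(-0.3711-0.0253i)  (+0.0046-0.0180i)·(-0.0050+0.1457i)  (-0.1188+0.1489i)·(-0.2804+0.0000i)  (+0.8629-0.4407i)·(+0.0050+0.1457i)  (+0.1564-0.0074i)·(-0.3711+0.0253i)
Y_2^-1(R⁻¹ n̂) = +0.046525+0.088864i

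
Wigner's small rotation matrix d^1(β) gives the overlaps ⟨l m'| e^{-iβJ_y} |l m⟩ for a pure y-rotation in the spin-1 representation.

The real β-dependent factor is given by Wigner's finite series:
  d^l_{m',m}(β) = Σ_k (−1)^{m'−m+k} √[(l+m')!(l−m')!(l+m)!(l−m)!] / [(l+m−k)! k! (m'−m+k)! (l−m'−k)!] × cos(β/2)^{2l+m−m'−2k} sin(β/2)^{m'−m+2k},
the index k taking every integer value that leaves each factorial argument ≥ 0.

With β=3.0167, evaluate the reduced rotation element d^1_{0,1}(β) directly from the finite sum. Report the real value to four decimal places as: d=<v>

d^1_{0,1}(β=3.0167) via Wigner's sum:
Half-angle: c=0.062406, s=0.998051. N=√(1·1·2·1)=1.414214
Admissible k: 1..1 (factorial args all ≥0)
  k=1: (−1)^0·1.4142/(1)·0.0624^1·0.9981^1 = +0.088083
d^1_{0,1}(3.0167) = +0.088083

d=0.0881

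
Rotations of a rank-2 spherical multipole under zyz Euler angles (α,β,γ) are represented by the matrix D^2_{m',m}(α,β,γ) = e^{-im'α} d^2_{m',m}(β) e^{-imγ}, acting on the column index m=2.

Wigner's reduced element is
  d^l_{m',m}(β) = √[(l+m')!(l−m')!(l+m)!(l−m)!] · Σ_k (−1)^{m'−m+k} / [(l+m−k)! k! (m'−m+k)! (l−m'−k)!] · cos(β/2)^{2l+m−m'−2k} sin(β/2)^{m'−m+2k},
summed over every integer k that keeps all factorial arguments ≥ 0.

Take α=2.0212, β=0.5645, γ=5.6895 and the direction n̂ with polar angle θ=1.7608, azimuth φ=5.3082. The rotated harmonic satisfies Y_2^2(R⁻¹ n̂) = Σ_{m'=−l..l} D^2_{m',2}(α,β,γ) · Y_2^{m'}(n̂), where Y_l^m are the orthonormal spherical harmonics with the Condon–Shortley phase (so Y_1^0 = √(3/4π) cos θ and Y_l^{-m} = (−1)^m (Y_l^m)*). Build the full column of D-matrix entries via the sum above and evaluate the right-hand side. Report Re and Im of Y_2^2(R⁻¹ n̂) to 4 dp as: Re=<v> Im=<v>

Re=-0.0014 Im=0.2080

Need the full column D^2_{m',2} for m'=−2..2 at α=2.0212, β=0.5645, γ=5.6895.
cos(β/2)=0.960431, sin(β/2)=0.278517
d^2_{-2,2}: single k=4 term ⇒ +0.006017;  D = +0.002976-0.005230i
d^2_{-1,2}: single k=3 term ⇒ +0.041500;  D = -0.041407-0.002778i
d^2_{0,2}: single k=2 term ⇒ +0.175272;  D = +0.065569+0.162545i
d^2_{1,2}: single k=1 term ⇒ +0.493493;  D = +0.331649-0.365437i
d^2_{2,2}: single k=0 term ⇒ +0.850874;  D = -0.816176-0.240506i
Y_2^{m'}(θ=1.7608,φ=5.3082) and Σ D·Y over m':
  (+0.0030-0.0052i)·(-0.1379+0.3460i)  (-0.0414-0.0028i)·(-0.0804-0.1186i)  (+0.0656+0.1625i)·(-0.2816+0.0000i)  (+0.3316-0.3654i)·(+0.0804-0.1186i)  (-0.8162-0.2405i)·(-0.1379-0.3460i)
Y_2^2(R⁻¹ n̂) = -0.001428+0.207980i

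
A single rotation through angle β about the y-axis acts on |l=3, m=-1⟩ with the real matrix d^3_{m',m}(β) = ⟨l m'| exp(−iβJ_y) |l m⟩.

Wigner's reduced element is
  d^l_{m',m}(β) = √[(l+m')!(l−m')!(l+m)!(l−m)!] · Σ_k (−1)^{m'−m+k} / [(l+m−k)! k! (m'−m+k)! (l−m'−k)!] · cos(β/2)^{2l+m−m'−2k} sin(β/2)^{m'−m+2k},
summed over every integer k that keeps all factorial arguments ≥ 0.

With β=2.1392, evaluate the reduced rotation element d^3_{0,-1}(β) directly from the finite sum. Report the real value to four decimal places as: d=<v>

d=-0.1638

d^3_{0,-1}(β=2.1392) via Wigner's sum:
With c≡cos(β/2)=0.480475 and s≡sin(β/2)=0.877008, N=[6·6·2·24]^{1/2}=41.569219
k: max(0,(-1)−(0))=0 … min(3+(-1),3−(0))=2
  k=0: (−1)^1·41.5692/(12)·0.4805^5·0.8770^1 = -0.077794
  k=1: (−1)^2·41.5692/(4)·0.4805^3·0.8770^3 = +0.777563
  k=2: (−1)^3·41.5692/(12)·0.4805^1·0.8770^5 = -0.863536
d^3_{0,-1}(2.1392) = -0.077794 +0.777563 -0.863536 = -0.163767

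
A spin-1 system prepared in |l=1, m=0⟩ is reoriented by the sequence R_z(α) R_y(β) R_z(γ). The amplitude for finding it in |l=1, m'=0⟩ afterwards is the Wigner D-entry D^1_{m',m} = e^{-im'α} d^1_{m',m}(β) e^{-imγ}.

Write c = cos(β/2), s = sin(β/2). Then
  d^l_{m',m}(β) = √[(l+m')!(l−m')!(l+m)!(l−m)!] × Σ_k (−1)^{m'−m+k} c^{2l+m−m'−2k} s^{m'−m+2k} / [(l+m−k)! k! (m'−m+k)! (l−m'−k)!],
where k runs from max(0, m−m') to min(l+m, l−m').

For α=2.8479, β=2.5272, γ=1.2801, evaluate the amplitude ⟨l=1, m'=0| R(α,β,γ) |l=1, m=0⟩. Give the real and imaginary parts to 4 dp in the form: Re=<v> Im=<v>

Re=-0.8171 Im=0.0000

First d^1_{0,0}(β=2.5272), then the phase factors e^{-i(0)α} and e^{-i(0)γ}:
Half-angle: c=0.302387, s=0.953185. N=√(1·1·1·1)=1.000000
k∈{0,1} keeps every argument non-negative
  k=0: (−1)^0·1.0000/(1)·0.3024^2·0.9532^0 = +0.091438
  k=1: (−1)^1·1.0000/(1)·0.3024^0·0.9532^2 = -0.908562
d^1_{0,0}(2.5272) = +0.091438 -0.908562 = -0.817124
D = (+1.000000+0.000000i)·(-0.817124)·(+1.000000+0.000000i) = -0.817124+0.000000i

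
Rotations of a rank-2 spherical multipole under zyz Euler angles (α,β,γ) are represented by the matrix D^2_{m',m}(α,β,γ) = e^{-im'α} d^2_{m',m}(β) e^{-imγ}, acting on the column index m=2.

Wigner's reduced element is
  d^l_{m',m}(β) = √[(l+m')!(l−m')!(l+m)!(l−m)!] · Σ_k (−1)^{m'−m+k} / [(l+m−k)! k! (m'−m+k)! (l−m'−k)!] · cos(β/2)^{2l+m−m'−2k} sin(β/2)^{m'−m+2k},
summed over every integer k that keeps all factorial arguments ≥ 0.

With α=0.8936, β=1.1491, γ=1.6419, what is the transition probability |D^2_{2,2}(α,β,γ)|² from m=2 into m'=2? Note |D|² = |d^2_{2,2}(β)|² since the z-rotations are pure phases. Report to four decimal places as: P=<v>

D^2_{2,2}(0.8936,1.1491,1.6419) = e^{-i·2·0.8936}·d^2_{2,2}(1.1491)·e^{-i·2·1.6419}. Compute d first:
Half-angle: c=0.839437, s=0.543457. N=√(24·1·24·1)=24.000000
The bounds max(0,m−m')=0 and min(l+m,l−m')=0 give 1 term
  k=0: (−1)^0·24.0000/(24)·0.8394^4·0.5435^0 = +0.496538
d^2_{2,2}(1.1491) = +0.496538
|D^2_{2,2}|² = |d^2_{2,2}(β)|² = (+0.496538)² = 0.246550 (the z-rotation phases have unit modulus)

P=0.2465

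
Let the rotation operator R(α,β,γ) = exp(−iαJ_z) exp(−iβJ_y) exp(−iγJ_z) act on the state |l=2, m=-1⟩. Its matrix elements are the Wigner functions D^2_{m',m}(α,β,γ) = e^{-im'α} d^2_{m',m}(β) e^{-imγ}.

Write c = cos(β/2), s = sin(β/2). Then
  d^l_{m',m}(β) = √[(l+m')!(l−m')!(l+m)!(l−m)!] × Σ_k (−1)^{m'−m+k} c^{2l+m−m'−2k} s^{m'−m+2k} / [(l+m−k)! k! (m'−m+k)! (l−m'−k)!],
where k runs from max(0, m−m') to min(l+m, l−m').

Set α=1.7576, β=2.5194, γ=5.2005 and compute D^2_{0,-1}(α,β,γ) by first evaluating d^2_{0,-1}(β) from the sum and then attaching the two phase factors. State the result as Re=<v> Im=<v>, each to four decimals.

Re=0.2720 Im=-0.5123

D^2_{0,-1}(1.7576,2.5194,5.2005) = e^{-i·0·1.7576}·d^2_{0,-1}(2.5194)·e^{-i·-1·5.2005}. Compute d first:
With c≡cos(β/2)=0.306103 and s≡sin(β/2)=0.951999, N=[2·2·1·6]^{1/2}=4.898979
The bounds max(0,m−m')=0 and min(l+m,l−m')=1 give 2 terms
  k=0: (−1)^1·4.8990/(2)·0.3061^3·0.9520^1 = -0.066883
  k=1: (−1)^2·4.8990/(2)·0.3061^1·0.9520^3 = +0.646921
d^2_{0,-1}(2.5194) = -0.066883 +0.646921 = +0.580039
D = (+1.000000+0.000000i)·(+0.580039)·(+0.468958-0.883220i) = +0.272014-0.512302i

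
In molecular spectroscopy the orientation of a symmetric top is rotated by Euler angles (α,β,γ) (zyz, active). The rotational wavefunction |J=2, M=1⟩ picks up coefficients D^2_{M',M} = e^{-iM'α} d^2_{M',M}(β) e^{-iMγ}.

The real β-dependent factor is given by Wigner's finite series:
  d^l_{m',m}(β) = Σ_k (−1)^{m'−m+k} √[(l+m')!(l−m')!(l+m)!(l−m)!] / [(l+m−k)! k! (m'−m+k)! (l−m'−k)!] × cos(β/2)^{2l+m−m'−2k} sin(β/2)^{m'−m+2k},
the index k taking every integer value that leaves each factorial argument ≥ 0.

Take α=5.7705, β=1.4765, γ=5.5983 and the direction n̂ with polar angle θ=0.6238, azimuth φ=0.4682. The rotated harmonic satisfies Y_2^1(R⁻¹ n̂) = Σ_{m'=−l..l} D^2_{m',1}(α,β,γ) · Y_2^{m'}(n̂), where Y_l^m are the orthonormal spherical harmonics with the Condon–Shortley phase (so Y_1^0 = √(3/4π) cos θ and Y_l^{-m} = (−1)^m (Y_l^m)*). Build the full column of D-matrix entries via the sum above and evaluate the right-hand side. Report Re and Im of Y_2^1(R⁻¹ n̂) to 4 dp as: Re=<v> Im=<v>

Re=0.2809 Im=0.0358

Need the full column D^2_{m',1} for m'=−2..2 at α=5.7705, β=1.4765, γ=5.5983.
cos(β/2)=0.739647, sin(β/2)=0.672995
d^2_{-2,1}: single k=3 term ⇒ +0.450910;  D = +0.425024-0.150579i
d^2_{-1,1}: k∈[2..3] ⇒ +0.743351 -0.205138 = +0.538213;  D = +0.530253+0.092223i
d^2_{0,1}: k∈[1..2] ⇒ +0.667055 -0.552249 = +0.114806;  D = +0.088916+0.072624i
d^2_{1,1}: k∈[0..1] ⇒ +0.299295 -0.743351 = -0.444056;  D = -0.161912-0.413486i
d^2_{2,1}: single k=0 term ⇒ -0.544648;  D = +0.075710-0.539360i
Y_2^{m'}(θ=0.6238,φ=0.4682) and Σ D·Y over m':
  (+0.4250-0.1506i)·(+0.0781-0.1062i)  (+0.5303+0.0922i)·(+0.3269-0.1653i)  (+0.0889+0.0726i)·(+0.3079+0.0000i)  (-0.1619-0.4135i)·(-0.3269-0.1653i)  (+0.0757-0.5394i)·(+0.0781+0.1062i)
Y_2^1(R⁻¹ n̂) = +0.280903+0.035800i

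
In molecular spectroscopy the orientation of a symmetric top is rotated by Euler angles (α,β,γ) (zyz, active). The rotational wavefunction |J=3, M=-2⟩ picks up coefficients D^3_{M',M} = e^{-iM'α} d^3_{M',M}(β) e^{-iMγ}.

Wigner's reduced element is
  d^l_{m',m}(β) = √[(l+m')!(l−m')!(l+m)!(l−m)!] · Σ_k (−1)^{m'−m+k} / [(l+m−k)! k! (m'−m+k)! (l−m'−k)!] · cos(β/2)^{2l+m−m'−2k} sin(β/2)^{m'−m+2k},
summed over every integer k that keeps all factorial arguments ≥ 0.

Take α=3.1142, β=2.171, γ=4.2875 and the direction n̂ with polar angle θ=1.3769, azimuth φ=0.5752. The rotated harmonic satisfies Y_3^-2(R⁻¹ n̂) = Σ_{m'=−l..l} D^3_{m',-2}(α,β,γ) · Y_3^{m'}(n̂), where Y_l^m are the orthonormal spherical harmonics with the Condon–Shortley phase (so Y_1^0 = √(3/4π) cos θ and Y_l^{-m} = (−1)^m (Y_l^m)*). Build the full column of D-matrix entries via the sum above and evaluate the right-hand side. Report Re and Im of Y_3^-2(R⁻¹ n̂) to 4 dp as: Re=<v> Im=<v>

Re=0.0816 Im=0.3048

Need the full column D^3_{m',-2} for m'=−3..3 at α=3.1142, β=2.171, γ=4.2875.
cos(β/2)=0.466470, sin(β/2)=0.884537
d^3_{-3,-2}: single k=1 term ⇒ +0.047853;  D = +0.028533-0.038416i
d^3_{-2,-2}: k∈[0..1] ⇒ +0.010303 -0.185225 = -0.174922;  D = +0.108107-0.137516i
d^3_{-1,-2}: k∈[0..1] ⇒ -0.061778 +0.444273 = +0.382495;  D = +0.244540-0.294113i
d^3_{0,-2}: k∈[0..1] ⇒ +0.202903 -0.729579 = -0.526676;  D = +0.347685-0.395604i
d^3_{1,-2}: k∈[0..1] ⇒ -0.444273 +0.798737 = +0.354463;  D = +0.241204-0.259740i
d^3_{2,-2}: k∈[0..1] ⇒ +0.666012 -0.478956 = +0.187056;  D = -0.130994+0.133532i
d^3_{3,-2}: single k=0 term ⇒ -0.618699;  D = -0.445203+0.429631i
Y_3^{m'}(θ=1.3769,φ=0.5752) and Σ D·Y over m':
  (+0.0285-0.0384i)·(-0.0608-0.3895i)  (+0.1081-0.1375i)·(+0.0774-0.1731i)  (+0.2445-0.2941i)·(-0.2167+0.1405i)  (+0.3477-0.3956i)·(-0.2024+0.0000i)  (+0.2412-0.2597i)·(+0.2167+0.1405i)  (-0.1310+0.1335i)·(+0.0774+0.1731i)  (-0.4452+0.4296i)·(+0.0608-0.3895i)
Y_3^-2(R⁻¹ n̂) = +0.081620+0.304790i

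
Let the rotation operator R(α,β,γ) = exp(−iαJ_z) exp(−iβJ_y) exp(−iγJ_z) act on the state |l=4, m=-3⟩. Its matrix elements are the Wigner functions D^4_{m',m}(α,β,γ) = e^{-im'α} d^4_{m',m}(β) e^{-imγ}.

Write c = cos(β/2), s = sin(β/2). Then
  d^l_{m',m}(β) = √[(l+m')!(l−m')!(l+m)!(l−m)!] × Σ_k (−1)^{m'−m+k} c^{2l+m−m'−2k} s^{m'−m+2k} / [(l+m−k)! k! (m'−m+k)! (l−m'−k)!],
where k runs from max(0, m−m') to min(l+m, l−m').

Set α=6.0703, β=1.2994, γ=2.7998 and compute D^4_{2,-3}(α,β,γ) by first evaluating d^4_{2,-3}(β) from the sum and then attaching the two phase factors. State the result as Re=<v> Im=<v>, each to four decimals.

Re=0.3061 Im=-0.2093

D^4_{2,-3}(6.0703,1.2994,2.7998) = e^{-i·2·6.0703}·d^4_{2,-3}(1.2994)·e^{-i·-3·2.7998}. Compute d first:
With c≡cos(β/2)=0.796265 and s≡sin(β/2)=0.604948, N=[720·2·1·5040]^{1/2}=2693.993318
The bounds max(0,m−m')=0 and min(l+m,l−m')=1 give 2 terms
  k=0: (−1)^5·2693.9933/(240)·0.7963^3·0.6049^5 = -0.459142
  k=1: (−1)^6·2693.9933/(720)·0.7963^1·0.6049^7 = +0.088338
d^4_{2,-3}(1.2994) = -0.459142 +0.088338 = -0.370805
Attach z-rotation phases: D = e^{-i(2)(6.0703)}·(-0.370805)·e^{-i(-3)(2.7998)} = +0.306120-0.209252i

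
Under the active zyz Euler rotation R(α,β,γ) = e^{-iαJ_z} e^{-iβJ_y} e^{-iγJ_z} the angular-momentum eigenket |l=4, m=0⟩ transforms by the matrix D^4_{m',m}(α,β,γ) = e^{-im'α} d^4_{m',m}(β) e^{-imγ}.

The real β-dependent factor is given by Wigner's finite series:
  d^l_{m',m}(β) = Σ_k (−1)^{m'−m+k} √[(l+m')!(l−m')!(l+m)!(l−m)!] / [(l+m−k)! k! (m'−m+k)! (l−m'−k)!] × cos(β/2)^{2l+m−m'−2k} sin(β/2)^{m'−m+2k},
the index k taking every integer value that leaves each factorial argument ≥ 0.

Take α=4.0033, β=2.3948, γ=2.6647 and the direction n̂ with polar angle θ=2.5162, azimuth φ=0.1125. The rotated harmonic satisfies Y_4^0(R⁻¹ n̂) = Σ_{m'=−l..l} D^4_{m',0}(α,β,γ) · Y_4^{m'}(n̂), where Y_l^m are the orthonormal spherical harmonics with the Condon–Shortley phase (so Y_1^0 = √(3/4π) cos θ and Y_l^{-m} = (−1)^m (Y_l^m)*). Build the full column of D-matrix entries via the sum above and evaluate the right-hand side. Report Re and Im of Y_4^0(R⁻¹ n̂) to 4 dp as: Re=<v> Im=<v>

Need the full column D^4_{m',0} for m'=−4..4 at α=4.0033, β=2.3948, γ=2.6647.
cos(β/2)=0.364780, sin(β/2)=0.931094
d^4_{-4,0}: single k=4 term ⇒ +0.111339;  D = -0.106192-0.033459i
d^4_{-3,0}: k∈[3..4] ⇒ +0.061688 -0.401905 = -0.340218;  D = -0.288887+0.179700i
d^4_{-2,0}: k∈[2..4] ⇒ +0.019377 -0.336656 +0.822514 = +0.505235;  D = -0.076809+0.499363i
d^4_{-1,0}: k∈[1..4] ⇒ +0.003579 -0.139894 +0.911435 -0.989692 = -0.214572;  D = +0.139717+0.162851i
d^4_{0,0}: k∈[0..4] ⇒ +0.000314 -0.032681 +0.479071 -1.387210 +0.564869 = -0.375638;  D = -0.375638+0.000000i
d^4_{1,0}: k∈[0..3] ⇒ -0.003579 +0.139894 -0.911435 +0.989692 = +0.214572;  D = -0.139717+0.162851i
d^4_{2,0}: k∈[0..2] ⇒ +0.019377 -0.336656 +0.822514 = +0.505235;  D = -0.076809-0.499363i
d^4_{3,0}: k∈[0..1] ⇒ -0.061688 +0.401905 = +0.340218;  D = +0.288887+0.179700i
d^4_{4,0}: single k=0 term ⇒ +0.111339;  D = -0.106192+0.033459i
Y_4^{m'}(θ=2.5162,φ=0.1125) and Σ D·Y over m':
  (-0.1062-0.0335i)·(+0.0468-0.0226i)  (-0.2889+0.1797i)·(-0.1921+0.0674i)  (-0.0768+0.4994i)·(+0.4024-0.0921i)  (+0.1397+0.1629i)·(-0.3572+0.0404i)  (-0.3756+0.0000i)·(-0.1690+0.0000i)  (-0.1397+0.1629i)·(+0.3572+0.0404i)  (-0.0768-0.4994i)·(+0.4024+0.0921i)  (+0.2889+0.1797i)·(+0.1921+0.0674i)  (-0.1062+0.0335i)·(+0.0468+0.0226i)
Y_4^0(R⁻¹ n̂) = +0.056006-0.000000i

Re=0.0560 Im=0.0000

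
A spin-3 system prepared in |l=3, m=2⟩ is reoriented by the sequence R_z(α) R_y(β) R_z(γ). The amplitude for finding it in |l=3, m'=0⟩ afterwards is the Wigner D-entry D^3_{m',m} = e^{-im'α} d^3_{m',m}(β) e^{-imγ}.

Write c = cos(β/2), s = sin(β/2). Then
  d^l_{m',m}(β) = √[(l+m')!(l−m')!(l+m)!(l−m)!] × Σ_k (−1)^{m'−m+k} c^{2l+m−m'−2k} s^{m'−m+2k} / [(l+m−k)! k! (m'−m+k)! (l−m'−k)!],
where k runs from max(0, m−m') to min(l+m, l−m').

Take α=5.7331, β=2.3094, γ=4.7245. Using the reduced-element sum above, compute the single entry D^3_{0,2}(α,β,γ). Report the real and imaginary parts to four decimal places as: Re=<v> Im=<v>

Re=0.5039 Im=-0.0122

Split into d^3_{0,2}(β=2.3094) × two z-phases.
With c≡cos(β/2)=0.404193 and s≡sin(β/2)=0.914674, N=[6·6·120·1]^{1/2}=65.726707
k: max(0,(2)−(0))=2 … min(3+(2),3−(0))=3
  k=2: (−1)^0·65.7267/(12)·0.4042^4·0.9147^2 = +0.122306
  k=3: (−1)^1·65.7267/(12)·0.4042^2·0.9147^4 = -0.626330
d^3_{0,2}(2.3094) = +0.122306 -0.626330 = -0.504024
Attach z-rotation phases: D = e^{-i(0)(5.7331)}·(-0.504024)·e^{-i(2)(4.7245)} = +0.503876-0.012207i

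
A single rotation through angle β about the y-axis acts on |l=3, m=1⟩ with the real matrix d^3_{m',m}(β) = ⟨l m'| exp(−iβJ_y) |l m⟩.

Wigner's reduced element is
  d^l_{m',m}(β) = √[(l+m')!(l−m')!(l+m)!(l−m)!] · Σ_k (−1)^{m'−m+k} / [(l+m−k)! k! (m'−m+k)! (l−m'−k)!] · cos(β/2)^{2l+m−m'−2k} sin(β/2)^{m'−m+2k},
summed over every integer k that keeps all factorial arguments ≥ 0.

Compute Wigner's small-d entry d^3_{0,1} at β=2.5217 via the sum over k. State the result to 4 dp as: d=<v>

d^3_{0,1}(β=2.5217) via Wigner's sum:
With c≡cos(β/2)=0.305008 and s≡sin(β/2)=0.952350, N=[6·6·24·2]^{1/2}=41.569219
k∈{1,2,3} keeps every argument non-negative
  k=1: (−1)^0·41.5692/(12)·0.3050^5·0.9523^1 = +0.008708
  k=2: (−1)^1·41.5692/(4)·0.3050^3·0.9523^3 = -0.254702
  k=3: (−1)^2·41.5692/(12)·0.3050^1·0.9523^5 = +0.827721
d^3_{0,1}(2.5217) = +0.008708 -0.254702 +0.827721 = +0.581727

d=0.5817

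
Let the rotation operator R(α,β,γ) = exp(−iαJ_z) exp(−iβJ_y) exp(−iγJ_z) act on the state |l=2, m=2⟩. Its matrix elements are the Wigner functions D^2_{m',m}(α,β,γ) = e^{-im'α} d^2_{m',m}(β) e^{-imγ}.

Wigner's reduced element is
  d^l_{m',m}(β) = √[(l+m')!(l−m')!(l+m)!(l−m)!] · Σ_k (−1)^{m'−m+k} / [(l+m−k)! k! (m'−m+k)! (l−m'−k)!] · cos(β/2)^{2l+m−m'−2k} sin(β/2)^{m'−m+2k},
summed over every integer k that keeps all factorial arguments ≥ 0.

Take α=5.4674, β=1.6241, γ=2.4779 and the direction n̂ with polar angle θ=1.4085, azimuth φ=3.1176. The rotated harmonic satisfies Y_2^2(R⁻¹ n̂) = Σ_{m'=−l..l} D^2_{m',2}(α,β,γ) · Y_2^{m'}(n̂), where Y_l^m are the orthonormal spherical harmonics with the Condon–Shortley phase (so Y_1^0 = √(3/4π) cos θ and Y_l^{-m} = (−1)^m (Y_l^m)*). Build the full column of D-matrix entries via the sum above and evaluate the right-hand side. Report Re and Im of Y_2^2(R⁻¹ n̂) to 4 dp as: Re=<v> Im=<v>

Re=-0.1100 Im=-0.1628

Need the full column D^2_{m',2} for m'=−2..2 at α=5.4674, β=1.6241, γ=2.4779.
cos(β/2)=0.688012, sin(β/2)=0.725699
d^2_{-2,2}: single k=4 term ⇒ +0.277349;  D = +0.264616-0.083070i
d^2_{-1,2}: single k=3 term ⇒ +0.525891;  D = +0.458557+0.257462i
d^2_{0,2}: single k=2 term ⇒ +0.610634;  D = +0.147172+0.592634i
d^2_{1,2}: single k=1 term ⇒ +0.472688;  D = -0.256022+0.397350i
d^2_{2,2}: single k=0 term ⇒ +0.224070;  D = -0.220344+0.040696i
Y_2^{m'}(θ=1.4085,φ=3.1176) and Σ D·Y over m':
  (+0.2646-0.0831i)·(+0.3758+0.0180i)  (+0.4586+0.2575i)·(-0.1232-0.0030i)  (+0.1472+0.5926i)·(-0.2907+0.0000i)  (-0.2560+0.3974i)·(+0.1232-0.0030i)  (-0.2203+0.0407i)·(+0.3758-0.0180i)
Y_2^2(R⁻¹ n̂) = -0.109982-0.162813i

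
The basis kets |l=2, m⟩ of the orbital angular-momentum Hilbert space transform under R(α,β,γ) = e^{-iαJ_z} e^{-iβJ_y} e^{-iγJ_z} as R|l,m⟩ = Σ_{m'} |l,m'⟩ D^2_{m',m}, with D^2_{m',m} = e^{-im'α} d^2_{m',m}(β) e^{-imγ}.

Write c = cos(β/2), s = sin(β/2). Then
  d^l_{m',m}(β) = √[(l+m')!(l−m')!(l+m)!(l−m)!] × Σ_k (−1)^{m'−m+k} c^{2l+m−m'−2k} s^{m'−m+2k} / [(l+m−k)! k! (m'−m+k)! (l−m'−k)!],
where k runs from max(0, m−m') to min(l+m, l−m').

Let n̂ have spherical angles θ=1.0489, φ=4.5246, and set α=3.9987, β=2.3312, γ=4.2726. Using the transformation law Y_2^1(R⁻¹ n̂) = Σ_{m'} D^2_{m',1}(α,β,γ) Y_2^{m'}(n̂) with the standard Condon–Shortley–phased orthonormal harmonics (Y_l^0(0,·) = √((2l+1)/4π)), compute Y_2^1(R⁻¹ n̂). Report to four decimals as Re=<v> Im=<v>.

Need the full column D^2_{m',1} for m'=−2..2 at α=3.9987, β=2.3312, γ=4.2726.
cos(β/2)=0.394199, sin(β/2)=0.919025
d^2_{-2,1}: single k=3 term ⇒ +0.611967;  D = -0.510809-0.337012i
d^2_{-1,1}: k∈[2..3] ⇒ +0.393738 -0.713361 = -0.319623;  D = -0.307708+0.086454i
d^2_{0,1}: k∈[1..2] ⇒ +0.137896 -0.749503 = -0.611607;  D = +0.260391-0.553408i
d^2_{1,1}: k∈[0..1] ⇒ +0.024147 -0.393738 = -0.369591;  D = +0.149799+0.337872i
d^2_{2,1}: single k=0 term ⇒ -0.112591;  D = -0.107683-0.032882i
Y_2^{m'}(θ=1.0489,φ=4.5246) and Σ D·Y over m':
  (-0.5108-0.3370i)·(-0.2700-0.1065i)  (-0.3077+0.0865i)·(-0.0623+0.3280i)  (+0.2604-0.5534i)·(-0.0802+0.0000i)  (+0.1498+0.3379i)·(+0.0623+0.3280i)  (-0.1077-0.0329i)·(-0.2700+0.1065i)
Y_2^1(R⁻¹ n̂) = +0.003080+0.151093i

Re=0.0031 Im=0.1511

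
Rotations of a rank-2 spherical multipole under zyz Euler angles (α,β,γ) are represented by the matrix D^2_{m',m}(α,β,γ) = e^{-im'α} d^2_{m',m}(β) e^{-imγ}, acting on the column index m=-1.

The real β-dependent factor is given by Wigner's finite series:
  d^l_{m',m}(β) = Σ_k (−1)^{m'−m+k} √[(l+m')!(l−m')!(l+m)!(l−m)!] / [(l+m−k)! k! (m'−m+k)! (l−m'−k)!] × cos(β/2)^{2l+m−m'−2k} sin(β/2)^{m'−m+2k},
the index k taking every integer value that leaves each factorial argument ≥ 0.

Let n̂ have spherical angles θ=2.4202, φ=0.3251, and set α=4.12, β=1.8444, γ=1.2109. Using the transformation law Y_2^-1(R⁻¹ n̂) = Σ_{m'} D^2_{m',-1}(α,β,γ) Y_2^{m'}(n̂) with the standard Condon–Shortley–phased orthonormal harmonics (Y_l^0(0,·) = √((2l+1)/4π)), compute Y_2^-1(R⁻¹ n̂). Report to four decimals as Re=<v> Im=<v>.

Re=-0.1587 Im=-0.1558

Need the full column D^2_{m',-1} for m'=−2..2 at α=4.12, β=1.8444, γ=1.2109.
cos(β/2)=0.604068, sin(β/2)=0.796932
d^2_{-2,-1}: single k=1 term ⇒ +0.351326;  D = -0.351206-0.009176i
d^2_{-1,-1}: k∈[0..1] ⇒ +0.133151 -0.695243 = -0.562092;  D = -0.325914+0.457960i
d^2_{0,-1}: k∈[0..1] ⇒ -0.430284 +0.748904 = +0.318620;  D = +0.112211+0.298207i
d^2_{1,-1}: k∈[0..1] ⇒ +0.695243 -0.403354 = +0.291889;  D = -0.284036-0.067252i
d^2_{2,-1}: single k=0 term ⇒ -0.611478;  D = -0.449111+0.414976i
Y_2^{m'}(θ=2.4202,φ=0.3251) and Σ D·Y over m':
  (-0.3512-0.0092i)·(+0.1341-0.1020i)  (-0.3259+0.4580i)·(-0.3630+0.1224i)  (+0.1122+0.2982i)·(+0.2181+0.0000i)  (-0.2840-0.0673i)·(+0.3630+0.1224i)  (-0.4491+0.4150i)·(+0.1341+0.1020i)
Y_2^-1(R⁻¹ n̂) = -0.158719-0.155844i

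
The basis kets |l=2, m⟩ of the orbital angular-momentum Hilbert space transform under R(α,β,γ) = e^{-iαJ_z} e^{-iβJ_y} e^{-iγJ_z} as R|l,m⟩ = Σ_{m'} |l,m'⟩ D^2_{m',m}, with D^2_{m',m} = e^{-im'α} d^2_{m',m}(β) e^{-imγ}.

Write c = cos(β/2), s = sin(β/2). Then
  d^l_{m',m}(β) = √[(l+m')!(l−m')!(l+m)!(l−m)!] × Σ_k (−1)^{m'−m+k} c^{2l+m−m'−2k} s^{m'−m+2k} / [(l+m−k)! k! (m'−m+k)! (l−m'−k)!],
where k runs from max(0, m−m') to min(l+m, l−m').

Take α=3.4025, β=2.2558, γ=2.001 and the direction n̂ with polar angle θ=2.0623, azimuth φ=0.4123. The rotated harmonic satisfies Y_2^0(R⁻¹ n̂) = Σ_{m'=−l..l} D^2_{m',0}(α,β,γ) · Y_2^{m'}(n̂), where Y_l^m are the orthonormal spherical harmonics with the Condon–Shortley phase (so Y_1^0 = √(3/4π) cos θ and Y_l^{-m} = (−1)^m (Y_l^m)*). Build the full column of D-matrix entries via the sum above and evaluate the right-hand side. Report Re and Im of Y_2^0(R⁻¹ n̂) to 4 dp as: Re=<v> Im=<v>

Need the full column D^2_{m',0} for m'=−2..2 at α=3.4025, β=2.2558, γ=2.001.
cos(β/2)=0.428558, sin(β/2)=0.903514
d^2_{-2,0}: single k=2 term ⇒ +0.367253;  D = +0.318377+0.183059i
d^2_{-1,0}: k∈[1..2] ⇒ +0.174197 -0.774266 = -0.600070;  D = +0.579761+0.154792i
d^2_{0,0}: k∈[0..2] ⇒ +0.033732 -0.599721 +0.666408 = +0.100418;  D = +0.100418+0.000000i
d^2_{1,0}: k∈[0..1] ⇒ -0.174197 +0.774266 = +0.600070;  D = -0.579761+0.154792i
d^2_{2,0}: single k=0 term ⇒ +0.367253;  D = +0.318377-0.183059i
Y_2^{m'}(θ=2.0623,φ=0.4123) and Σ D·Y over m':
  (+0.3184+0.1831i)·(+0.2038-0.2205i)  (+0.5798+0.1548i)·(-0.2945+0.1288i)  (+0.1004+0.0000i)·(-0.1046+0.0000i)  (-0.5798+0.1548i)·(+0.2945+0.1288i)  (+0.3184-0.1831i)·(+0.2038+0.2205i)
Y_2^0(R⁻¹ n̂) = -0.181381+0.000000i

Re=-0.1814 Im=0.0000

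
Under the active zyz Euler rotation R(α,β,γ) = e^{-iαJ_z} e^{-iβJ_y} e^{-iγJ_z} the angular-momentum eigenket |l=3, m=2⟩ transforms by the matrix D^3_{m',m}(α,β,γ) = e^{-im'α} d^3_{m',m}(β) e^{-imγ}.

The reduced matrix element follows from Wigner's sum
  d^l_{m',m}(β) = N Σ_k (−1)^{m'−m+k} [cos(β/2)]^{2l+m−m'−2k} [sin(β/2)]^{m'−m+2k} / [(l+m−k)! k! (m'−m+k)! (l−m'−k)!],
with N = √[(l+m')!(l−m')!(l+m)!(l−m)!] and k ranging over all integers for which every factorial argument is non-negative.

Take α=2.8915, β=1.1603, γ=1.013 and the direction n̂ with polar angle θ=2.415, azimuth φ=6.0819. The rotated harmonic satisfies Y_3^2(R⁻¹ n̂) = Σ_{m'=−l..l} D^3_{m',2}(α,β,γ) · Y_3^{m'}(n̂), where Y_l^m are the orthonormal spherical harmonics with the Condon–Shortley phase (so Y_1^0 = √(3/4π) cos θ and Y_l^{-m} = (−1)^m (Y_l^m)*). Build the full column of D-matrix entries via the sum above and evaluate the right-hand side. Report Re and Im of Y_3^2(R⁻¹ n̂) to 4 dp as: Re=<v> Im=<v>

Need the full column D^3_{m',2} for m'=−3..3 at α=2.8915, β=1.1603, γ=1.013.
cos(β/2)=0.836380, sin(β/2)=0.548149
d^3_{-3,2}: single k=5 term ⇒ +0.101385;  D = +0.094695+0.036219i
d^3_{-2,2}: k∈[4..5] ⇒ +0.315772 -0.027126 = +0.288645;  D = -0.235690-0.166632i
d^3_{-1,2}: k∈[3..4] ⇒ +0.609450 -0.130888 = +0.478563;  D = +0.310233+0.364387i
d^3_{0,2}: k∈[2..3] ⇒ +0.805330 -0.345911 = +0.459419;  D = -0.201982-0.412637i
d^3_{1,2}: k∈[1..2] ⇒ +0.709444 -0.609450 = +0.099994;  D = +0.020366+0.097898i
d^3_{2,2}: k∈[0..1] ⇒ +0.342313 -0.735163 = -0.392850;  D = -0.017665+0.392452i
d^3_{3,2}: single k=0 term ⇒ -0.549533;  D = +0.159810-0.525783i
Y_3^{m'}(θ=2.415,φ=6.0819) and Σ D·Y over m':
  (+0.0947+0.0362i)·(+0.1007+0.0695i)  (-0.2357-0.1666i)·(-0.3102-0.1321i)  (+0.3102+0.3644i)·(+0.3773+0.0770i)  (-0.2020-0.4126i)·(+0.0576+0.0000i)  (+0.0204+0.0979i)·(-0.3773+0.0770i)  (-0.0177+0.3925i)·(-0.3102+0.1321i)  (+0.1598-0.5258i)·(-0.1007+0.0695i)
Y_3^2(R⁻¹ n̂) = +0.094313+0.135219i

Re=0.0943 Im=0.1352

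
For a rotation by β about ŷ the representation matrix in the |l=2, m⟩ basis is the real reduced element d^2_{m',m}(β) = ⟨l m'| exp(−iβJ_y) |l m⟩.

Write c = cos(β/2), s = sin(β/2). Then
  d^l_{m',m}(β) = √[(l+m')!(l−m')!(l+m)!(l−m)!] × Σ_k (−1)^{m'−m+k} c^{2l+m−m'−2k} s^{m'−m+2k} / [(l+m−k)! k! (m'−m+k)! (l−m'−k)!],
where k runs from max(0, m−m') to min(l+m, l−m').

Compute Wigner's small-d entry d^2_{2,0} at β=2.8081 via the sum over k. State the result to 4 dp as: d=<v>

d=0.0656

d^2_{2,0}(β=2.8081) via Wigner's sum:
With c≡cos(β/2)=0.165975 and s≡sin(β/2)=0.986130, N=[24·1·2·2]^{1/2}=9.797959
The bounds max(0,m−m')=0 and min(l+m,l−m')=0 give 1 term
  k=0: (−1)^2·9.7980/(4)·0.1660^2·0.9861^2 = +0.065619
d^2_{2,0}(2.8081) = +0.065619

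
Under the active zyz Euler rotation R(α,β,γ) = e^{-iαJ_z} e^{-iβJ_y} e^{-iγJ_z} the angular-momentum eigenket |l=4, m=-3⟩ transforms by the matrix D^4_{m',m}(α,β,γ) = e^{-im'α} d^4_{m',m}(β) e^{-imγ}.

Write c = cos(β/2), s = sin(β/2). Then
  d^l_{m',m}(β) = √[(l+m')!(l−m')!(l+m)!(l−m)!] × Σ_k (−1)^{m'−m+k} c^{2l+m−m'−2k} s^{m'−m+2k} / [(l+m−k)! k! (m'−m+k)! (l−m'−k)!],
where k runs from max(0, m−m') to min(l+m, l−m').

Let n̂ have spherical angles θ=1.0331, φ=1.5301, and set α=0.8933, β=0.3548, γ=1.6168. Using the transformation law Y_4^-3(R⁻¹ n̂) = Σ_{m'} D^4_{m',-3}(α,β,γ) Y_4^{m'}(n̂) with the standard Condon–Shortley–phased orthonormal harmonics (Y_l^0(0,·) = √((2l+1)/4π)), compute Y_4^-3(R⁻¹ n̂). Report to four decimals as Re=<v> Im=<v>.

Re=-0.2155 Im=0.2102

Need the full column D^4_{m',-3} for m'=−4..4 at α=0.8933, β=0.3548, γ=1.6168.
cos(β/2)=0.984306, sin(β/2)=0.176471
d^4_{-4,-3}: single k=1 term ⇒ +0.446816;  D = -0.240973+0.376267i
d^4_{-3,-3}: k∈[0..1] ⇒ +0.881131 -0.198255 = +0.682876;  D = +0.217195+0.647415i
d^4_{-2,-3}: k∈[0..1] ⇒ -0.591082 +0.056997 = -0.534085;  D = -0.501002-0.185049i
d^4_{-1,-3}: k∈[0..1] ⇒ +0.224800 -0.012043 = +0.212758;  D = +0.182540-0.109292i
d^4_{0,-3}: k∈[0..1] ⇒ -0.060081 +0.001931 = -0.058149;  D = -0.008000+0.057597i
d^4_{1,-3}: k∈[0..1] ⇒ +0.012043 -0.000232 = +0.011811;  D = -0.008096-0.008599i
d^4_{2,-3}: k∈[0..1] ⇒ -0.001832 +0.000020 = -0.001812;  D = +0.001807-0.000141i
d^4_{3,-3}: k∈[0..1] ⇒ +0.000205 -0.000001 = +0.000204;  D = -0.000115+0.000168i
d^4_{4,-3}: single k=0 term ⇒ -0.000015;  D = -0.000004-0.000014i
Y_4^{m'}(θ=1.0331,φ=1.5301) and Σ D·Y over m':
  (-0.2410+0.3763i)·(+0.2376+0.0390i)  (+0.2172+0.6474i)·(-0.0495+0.4031i)  (-0.5010-0.1850i)·(-0.2057-0.0168i)  (+0.1825-0.1093i)·(-0.0099+0.2420i)  (-0.0080+0.0576i)·(-0.2603+0.0000i)  (-0.0081-0.0086i)·(+0.0099+0.2420i)  (+0.0018-0.0001i)·(-0.2057+0.0168i)  (-0.0001+0.0002i)·(+0.0495+0.4031i)  (-0.0000-0.0000i)·(+0.2376-0.0390i)
Y_4^-3(R⁻¹ n̂) = -0.215477+0.210240i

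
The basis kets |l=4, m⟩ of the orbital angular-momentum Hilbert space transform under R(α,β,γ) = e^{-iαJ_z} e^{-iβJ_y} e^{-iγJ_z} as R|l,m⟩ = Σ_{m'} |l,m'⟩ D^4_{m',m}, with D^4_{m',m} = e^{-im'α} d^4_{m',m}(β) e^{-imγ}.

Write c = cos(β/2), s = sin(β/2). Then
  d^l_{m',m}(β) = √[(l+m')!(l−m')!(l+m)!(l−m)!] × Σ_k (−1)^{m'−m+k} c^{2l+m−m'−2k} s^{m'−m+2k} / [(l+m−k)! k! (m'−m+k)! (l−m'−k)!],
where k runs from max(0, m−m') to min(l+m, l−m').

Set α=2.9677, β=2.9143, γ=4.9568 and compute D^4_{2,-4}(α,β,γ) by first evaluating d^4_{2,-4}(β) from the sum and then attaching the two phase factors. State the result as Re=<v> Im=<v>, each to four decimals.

Re=0.0159 Im=0.0635

Split into d^4_{2,-4}(β=2.9143) × two z-phases.
c=cos(2.9143/2)=0.113402, s=sin(2.9143/2)=0.993549; N=√[720·2·1·40320]=7619.763776
k∈{0} keeps every argument non-negative
  k=0: (−1)^6·7619.7638/(1440)·0.1134^2·0.9935^6 = +0.065457
d^4_{2,-4}(2.9143) = +0.065457
D = (+0.940130+0.340817i)·(+0.065457)·(+0.558978+0.829183i) = +0.015900+0.063496i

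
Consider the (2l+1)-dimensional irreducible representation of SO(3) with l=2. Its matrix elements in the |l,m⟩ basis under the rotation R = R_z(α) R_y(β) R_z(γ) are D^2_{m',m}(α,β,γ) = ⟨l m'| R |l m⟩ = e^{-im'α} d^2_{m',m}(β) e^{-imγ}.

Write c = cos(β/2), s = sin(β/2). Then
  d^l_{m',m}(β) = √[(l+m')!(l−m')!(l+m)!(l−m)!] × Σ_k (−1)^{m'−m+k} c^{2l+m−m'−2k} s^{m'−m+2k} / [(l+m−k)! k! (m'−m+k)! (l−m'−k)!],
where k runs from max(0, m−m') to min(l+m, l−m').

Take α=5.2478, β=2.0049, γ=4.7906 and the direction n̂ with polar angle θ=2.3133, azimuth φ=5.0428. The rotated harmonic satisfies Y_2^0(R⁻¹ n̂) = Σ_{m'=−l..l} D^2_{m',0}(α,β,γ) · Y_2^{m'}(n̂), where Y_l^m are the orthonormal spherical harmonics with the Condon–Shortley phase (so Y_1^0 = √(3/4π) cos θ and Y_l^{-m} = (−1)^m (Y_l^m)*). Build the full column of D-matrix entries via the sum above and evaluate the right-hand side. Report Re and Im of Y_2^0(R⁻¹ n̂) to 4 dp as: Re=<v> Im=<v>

Re=0.5186 Im=0.0000

Need the full column D^2_{m',0} for m'=−2..2 at α=5.2478, β=2.0049, γ=4.7906.
cos(β/2)=0.538239, sin(β/2)=0.842792
d^2_{-2,0}: single k=2 term ⇒ +0.504042;  D = -0.241639-0.442345i
d^2_{-1,0}: k∈[1..2] ⇒ +0.321901 -0.789246 = -0.467345;  D = -0.238437+0.401945i
d^2_{0,0}: k∈[0..2] ⇒ +0.083927 -0.823098 +0.504524 = -0.234647;  D = -0.234647+0.000000i
d^2_{1,0}: k∈[0..1] ⇒ -0.321901 +0.789246 = +0.467345;  D = +0.238437+0.401945i
d^2_{2,0}: single k=0 term ⇒ +0.504042;  D = -0.241639+0.442345i
Y_2^{m'}(θ=2.3133,φ=5.0428) and Σ D·Y over m':
  (-0.2416-0.4423i)·(-0.1655+0.1287i)  (-0.2384+0.4019i)·(-0.1249-0.3640i)  (-0.2346+0.0000i)·(+0.1172+0.0000i)  (+0.2384+0.4019i)·(+0.1249-0.3640i)  (-0.2416+0.4423i)·(-0.1655-0.1287i)
Y_2^0(R⁻¹ n̂) = +0.518558+0.000000i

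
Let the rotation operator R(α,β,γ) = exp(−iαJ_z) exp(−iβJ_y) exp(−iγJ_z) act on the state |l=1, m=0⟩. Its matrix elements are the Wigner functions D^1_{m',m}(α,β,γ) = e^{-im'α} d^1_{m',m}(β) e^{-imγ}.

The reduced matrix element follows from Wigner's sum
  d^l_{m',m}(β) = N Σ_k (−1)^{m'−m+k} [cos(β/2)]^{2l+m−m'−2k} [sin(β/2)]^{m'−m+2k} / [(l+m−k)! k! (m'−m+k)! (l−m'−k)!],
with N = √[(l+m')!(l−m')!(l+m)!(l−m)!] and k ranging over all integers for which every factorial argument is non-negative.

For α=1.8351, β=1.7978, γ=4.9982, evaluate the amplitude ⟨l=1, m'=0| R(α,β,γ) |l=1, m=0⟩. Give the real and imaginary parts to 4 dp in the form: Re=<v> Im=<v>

Split into d^1_{0,0}(β=1.7978) × two z-phases.
Half-angle: c=0.622471, s=0.782643. N=√(1·1·1·1)=1.000000
The bounds max(0,m−m')=0 and min(l+m,l−m')=1 give 2 terms
  k=0: (−1)^0·1.0000/(1)·0.6225^2·0.7826^0 = +0.387470
  k=1: (−1)^1·1.0000/(1)·0.6225^0·0.7826^2 = -0.612530
d^1_{0,0}(1.7978) = +0.387470 -0.612530 = -0.225059
Attach z-rotation phases: D = e^{-i(0)(1.8351)}·(-0.225059)·e^{-i(0)(4.9982)} = -0.225059+0.000000i

Re=-0.2251 Im=0.0000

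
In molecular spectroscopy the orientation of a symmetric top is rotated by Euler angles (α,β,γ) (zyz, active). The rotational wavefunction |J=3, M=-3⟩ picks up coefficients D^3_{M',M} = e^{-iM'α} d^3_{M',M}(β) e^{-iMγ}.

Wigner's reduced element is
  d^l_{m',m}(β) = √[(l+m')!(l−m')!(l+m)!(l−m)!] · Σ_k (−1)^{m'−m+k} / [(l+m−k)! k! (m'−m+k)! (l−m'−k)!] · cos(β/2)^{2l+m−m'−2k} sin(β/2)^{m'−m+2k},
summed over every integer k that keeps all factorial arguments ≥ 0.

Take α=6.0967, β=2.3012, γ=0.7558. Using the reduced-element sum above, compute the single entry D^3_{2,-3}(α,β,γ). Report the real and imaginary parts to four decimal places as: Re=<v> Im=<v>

Re=0.5560 Im=-0.3046

D^3_{2,-3}(6.0967,2.3012,0.7558) = e^{-i·2·6.0967}·d^3_{2,-3}(2.3012)·e^{-i·-3·0.7558}. Compute d first:
Half-angle: c=0.407940, s=0.913009. N=√(120·1·1·720)=293.938769
Admissible k: 0..0 (factorial args all ≥0)
  k=0: (−1)^5·293.9388/(120)·0.4079^1·0.9130^5 = -0.633938
d^3_{2,-3}(2.3012) = -0.633938
Phases: e^{-i·(2)·6.0967}=+0.931249+0.364383i, e^{-i·(-3)·0.7558}=-0.641616+0.767026i ⇒ D=+0.555961-0.304606i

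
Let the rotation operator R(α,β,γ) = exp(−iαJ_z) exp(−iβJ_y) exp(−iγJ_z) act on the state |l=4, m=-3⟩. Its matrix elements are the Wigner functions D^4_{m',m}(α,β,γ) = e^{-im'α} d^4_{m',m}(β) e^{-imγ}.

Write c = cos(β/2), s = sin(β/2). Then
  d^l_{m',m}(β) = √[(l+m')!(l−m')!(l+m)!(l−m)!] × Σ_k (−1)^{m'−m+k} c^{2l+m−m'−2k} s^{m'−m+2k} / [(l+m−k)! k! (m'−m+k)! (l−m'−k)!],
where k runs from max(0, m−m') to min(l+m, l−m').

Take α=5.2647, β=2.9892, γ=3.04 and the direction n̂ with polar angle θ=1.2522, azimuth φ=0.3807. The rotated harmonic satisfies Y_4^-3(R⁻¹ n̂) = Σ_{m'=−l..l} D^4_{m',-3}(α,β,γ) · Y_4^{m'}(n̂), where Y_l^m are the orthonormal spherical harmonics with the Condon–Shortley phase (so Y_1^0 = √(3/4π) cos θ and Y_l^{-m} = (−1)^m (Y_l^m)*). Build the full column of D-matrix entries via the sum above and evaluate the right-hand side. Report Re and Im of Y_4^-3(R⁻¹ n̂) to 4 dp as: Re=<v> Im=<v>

Need the full column D^4_{m',-3} for m'=−4..4 at α=5.2647, β=2.9892, γ=3.04.
cos(β/2)=0.076123, sin(β/2)=0.997098
d^4_{-4,-3}: single k=1 term ⇒ +0.000000;  D = +0.000000-0.000000i
d^4_{-3,-3}: k∈[0..1] ⇒ +0.000000 -0.000001 = -0.000001;  D = -0.000001+0.000000i
d^4_{-2,-3}: k∈[0..1] ⇒ -0.000000 +0.000028 = +0.000028;  D = +0.000020+0.000020i
d^4_{-1,-3}: k∈[0..1] ⇒ +0.000002 -0.000439 = -0.000438;  D = +0.000107-0.000424i
d^4_{0,-3}: k∈[0..1] ⇒ -0.000030 +0.005144 = +0.005114;  D = -0.004878+0.001535i
d^4_{1,-3}: k∈[0..1] ⇒ +0.000439 -0.045199 = -0.044760;  D = +0.033836+0.029301i
d^4_{2,-3}: k∈[0..1] ⇒ -0.004880 +0.279090 = +0.274210;  D = +0.044065-0.270646i
d^4_{3,-3}: k∈[0..1] ⇒ +0.039862 -0.977022 = -0.937161;  D = -0.866462+0.357090i
d^4_{4,-3}: single k=0 term ⇒ -0.210972;  D = -0.170773-0.123879i
Y_4^{m'}(θ=1.2522,φ=0.3807) and Σ D·Y over m':
  (+0.0000-0.0000i)·(+0.0173-0.3595i)  (-0.0000+0.0000i)·(+0.1396-0.3054i)  (+0.0000+0.0000i)·(-0.0684+0.0652i)  (+0.0001-0.0004i)·(-0.3022+0.1210i)  (-0.0049+0.0015i)·(+0.0416+0.0000i)  (+0.0338+0.0293i)·(+0.3022+0.1210i)  (+0.0441-0.2706i)·(-0.0684-0.0652i)  (-0.8665+0.3571i)·(-0.1396-0.3054i)  (-0.1708-0.1239i)·(+0.0173+0.3595i)
Y_4^-3(R⁻¹ n̂) = +0.257436+0.180040i

Re=0.2574 Im=0.1800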